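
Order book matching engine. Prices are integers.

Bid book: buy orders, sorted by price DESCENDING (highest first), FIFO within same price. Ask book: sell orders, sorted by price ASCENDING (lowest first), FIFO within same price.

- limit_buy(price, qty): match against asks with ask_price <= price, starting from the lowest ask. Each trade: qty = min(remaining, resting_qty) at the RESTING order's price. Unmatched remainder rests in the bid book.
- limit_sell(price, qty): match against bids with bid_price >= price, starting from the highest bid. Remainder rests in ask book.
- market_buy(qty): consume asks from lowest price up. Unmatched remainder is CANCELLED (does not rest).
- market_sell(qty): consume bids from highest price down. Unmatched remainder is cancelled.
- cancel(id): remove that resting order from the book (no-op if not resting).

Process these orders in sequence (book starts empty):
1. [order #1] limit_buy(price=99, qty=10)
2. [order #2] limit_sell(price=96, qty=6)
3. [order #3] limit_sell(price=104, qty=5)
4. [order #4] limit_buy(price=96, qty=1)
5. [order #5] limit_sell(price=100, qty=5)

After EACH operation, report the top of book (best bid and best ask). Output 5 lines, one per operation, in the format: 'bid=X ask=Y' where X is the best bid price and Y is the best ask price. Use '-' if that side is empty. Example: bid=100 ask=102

Answer: bid=99 ask=-
bid=99 ask=-
bid=99 ask=104
bid=99 ask=104
bid=99 ask=100

Derivation:
After op 1 [order #1] limit_buy(price=99, qty=10): fills=none; bids=[#1:10@99] asks=[-]
After op 2 [order #2] limit_sell(price=96, qty=6): fills=#1x#2:6@99; bids=[#1:4@99] asks=[-]
After op 3 [order #3] limit_sell(price=104, qty=5): fills=none; bids=[#1:4@99] asks=[#3:5@104]
After op 4 [order #4] limit_buy(price=96, qty=1): fills=none; bids=[#1:4@99 #4:1@96] asks=[#3:5@104]
After op 5 [order #5] limit_sell(price=100, qty=5): fills=none; bids=[#1:4@99 #4:1@96] asks=[#5:5@100 #3:5@104]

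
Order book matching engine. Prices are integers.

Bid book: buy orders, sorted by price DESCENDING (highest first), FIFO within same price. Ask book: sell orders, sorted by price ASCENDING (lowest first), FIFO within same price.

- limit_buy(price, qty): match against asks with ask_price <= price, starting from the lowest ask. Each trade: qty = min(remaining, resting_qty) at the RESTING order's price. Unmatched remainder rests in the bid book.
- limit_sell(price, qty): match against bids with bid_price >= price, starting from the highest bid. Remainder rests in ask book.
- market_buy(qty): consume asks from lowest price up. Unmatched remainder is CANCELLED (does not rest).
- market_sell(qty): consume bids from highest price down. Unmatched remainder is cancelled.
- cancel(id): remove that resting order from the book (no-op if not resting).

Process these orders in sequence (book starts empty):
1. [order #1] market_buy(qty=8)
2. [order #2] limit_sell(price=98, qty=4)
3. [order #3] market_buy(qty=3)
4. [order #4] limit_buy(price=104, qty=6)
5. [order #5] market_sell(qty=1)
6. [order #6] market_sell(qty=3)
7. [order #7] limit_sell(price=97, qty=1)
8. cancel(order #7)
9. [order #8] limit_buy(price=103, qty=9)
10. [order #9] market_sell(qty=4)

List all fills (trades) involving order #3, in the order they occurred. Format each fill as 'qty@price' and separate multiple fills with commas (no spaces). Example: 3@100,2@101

After op 1 [order #1] market_buy(qty=8): fills=none; bids=[-] asks=[-]
After op 2 [order #2] limit_sell(price=98, qty=4): fills=none; bids=[-] asks=[#2:4@98]
After op 3 [order #3] market_buy(qty=3): fills=#3x#2:3@98; bids=[-] asks=[#2:1@98]
After op 4 [order #4] limit_buy(price=104, qty=6): fills=#4x#2:1@98; bids=[#4:5@104] asks=[-]
After op 5 [order #5] market_sell(qty=1): fills=#4x#5:1@104; bids=[#4:4@104] asks=[-]
After op 6 [order #6] market_sell(qty=3): fills=#4x#6:3@104; bids=[#4:1@104] asks=[-]
After op 7 [order #7] limit_sell(price=97, qty=1): fills=#4x#7:1@104; bids=[-] asks=[-]
After op 8 cancel(order #7): fills=none; bids=[-] asks=[-]
After op 9 [order #8] limit_buy(price=103, qty=9): fills=none; bids=[#8:9@103] asks=[-]
After op 10 [order #9] market_sell(qty=4): fills=#8x#9:4@103; bids=[#8:5@103] asks=[-]

Answer: 3@98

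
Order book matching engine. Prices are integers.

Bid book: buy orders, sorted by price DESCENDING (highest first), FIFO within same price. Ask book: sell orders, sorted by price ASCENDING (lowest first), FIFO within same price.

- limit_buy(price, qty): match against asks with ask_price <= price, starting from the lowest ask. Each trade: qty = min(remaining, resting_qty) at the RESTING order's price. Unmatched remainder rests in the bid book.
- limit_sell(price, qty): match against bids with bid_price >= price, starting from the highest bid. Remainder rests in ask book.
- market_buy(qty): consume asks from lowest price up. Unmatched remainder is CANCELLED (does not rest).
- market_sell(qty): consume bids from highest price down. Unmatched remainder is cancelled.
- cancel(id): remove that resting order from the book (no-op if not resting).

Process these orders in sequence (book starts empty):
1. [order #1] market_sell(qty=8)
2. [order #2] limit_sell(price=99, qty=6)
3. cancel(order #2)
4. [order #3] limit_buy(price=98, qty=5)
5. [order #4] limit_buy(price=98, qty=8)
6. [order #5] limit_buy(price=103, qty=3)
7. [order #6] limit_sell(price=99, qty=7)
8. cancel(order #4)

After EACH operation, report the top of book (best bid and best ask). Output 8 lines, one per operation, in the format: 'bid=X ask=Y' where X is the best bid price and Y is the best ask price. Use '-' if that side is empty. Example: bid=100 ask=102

Answer: bid=- ask=-
bid=- ask=99
bid=- ask=-
bid=98 ask=-
bid=98 ask=-
bid=103 ask=-
bid=98 ask=99
bid=98 ask=99

Derivation:
After op 1 [order #1] market_sell(qty=8): fills=none; bids=[-] asks=[-]
After op 2 [order #2] limit_sell(price=99, qty=6): fills=none; bids=[-] asks=[#2:6@99]
After op 3 cancel(order #2): fills=none; bids=[-] asks=[-]
After op 4 [order #3] limit_buy(price=98, qty=5): fills=none; bids=[#3:5@98] asks=[-]
After op 5 [order #4] limit_buy(price=98, qty=8): fills=none; bids=[#3:5@98 #4:8@98] asks=[-]
After op 6 [order #5] limit_buy(price=103, qty=3): fills=none; bids=[#5:3@103 #3:5@98 #4:8@98] asks=[-]
After op 7 [order #6] limit_sell(price=99, qty=7): fills=#5x#6:3@103; bids=[#3:5@98 #4:8@98] asks=[#6:4@99]
After op 8 cancel(order #4): fills=none; bids=[#3:5@98] asks=[#6:4@99]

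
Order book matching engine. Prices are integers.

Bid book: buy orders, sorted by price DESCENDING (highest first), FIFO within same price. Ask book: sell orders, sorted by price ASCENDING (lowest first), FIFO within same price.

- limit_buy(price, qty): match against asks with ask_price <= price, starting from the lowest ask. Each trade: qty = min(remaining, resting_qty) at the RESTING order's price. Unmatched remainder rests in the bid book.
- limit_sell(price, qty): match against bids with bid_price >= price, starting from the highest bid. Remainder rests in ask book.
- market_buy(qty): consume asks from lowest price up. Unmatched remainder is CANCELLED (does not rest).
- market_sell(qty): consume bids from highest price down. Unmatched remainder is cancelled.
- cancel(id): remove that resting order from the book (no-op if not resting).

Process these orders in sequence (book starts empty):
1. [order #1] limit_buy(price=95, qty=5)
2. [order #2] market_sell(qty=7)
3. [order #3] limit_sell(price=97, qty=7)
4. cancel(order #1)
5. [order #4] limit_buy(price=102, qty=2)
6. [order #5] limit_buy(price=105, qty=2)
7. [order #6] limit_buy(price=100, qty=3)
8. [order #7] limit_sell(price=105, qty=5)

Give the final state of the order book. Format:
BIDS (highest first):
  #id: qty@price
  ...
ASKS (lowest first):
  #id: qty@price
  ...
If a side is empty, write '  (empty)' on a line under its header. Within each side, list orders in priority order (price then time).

Answer: BIDS (highest first):
  (empty)
ASKS (lowest first):
  #7: 5@105

Derivation:
After op 1 [order #1] limit_buy(price=95, qty=5): fills=none; bids=[#1:5@95] asks=[-]
After op 2 [order #2] market_sell(qty=7): fills=#1x#2:5@95; bids=[-] asks=[-]
After op 3 [order #3] limit_sell(price=97, qty=7): fills=none; bids=[-] asks=[#3:7@97]
After op 4 cancel(order #1): fills=none; bids=[-] asks=[#3:7@97]
After op 5 [order #4] limit_buy(price=102, qty=2): fills=#4x#3:2@97; bids=[-] asks=[#3:5@97]
After op 6 [order #5] limit_buy(price=105, qty=2): fills=#5x#3:2@97; bids=[-] asks=[#3:3@97]
After op 7 [order #6] limit_buy(price=100, qty=3): fills=#6x#3:3@97; bids=[-] asks=[-]
After op 8 [order #7] limit_sell(price=105, qty=5): fills=none; bids=[-] asks=[#7:5@105]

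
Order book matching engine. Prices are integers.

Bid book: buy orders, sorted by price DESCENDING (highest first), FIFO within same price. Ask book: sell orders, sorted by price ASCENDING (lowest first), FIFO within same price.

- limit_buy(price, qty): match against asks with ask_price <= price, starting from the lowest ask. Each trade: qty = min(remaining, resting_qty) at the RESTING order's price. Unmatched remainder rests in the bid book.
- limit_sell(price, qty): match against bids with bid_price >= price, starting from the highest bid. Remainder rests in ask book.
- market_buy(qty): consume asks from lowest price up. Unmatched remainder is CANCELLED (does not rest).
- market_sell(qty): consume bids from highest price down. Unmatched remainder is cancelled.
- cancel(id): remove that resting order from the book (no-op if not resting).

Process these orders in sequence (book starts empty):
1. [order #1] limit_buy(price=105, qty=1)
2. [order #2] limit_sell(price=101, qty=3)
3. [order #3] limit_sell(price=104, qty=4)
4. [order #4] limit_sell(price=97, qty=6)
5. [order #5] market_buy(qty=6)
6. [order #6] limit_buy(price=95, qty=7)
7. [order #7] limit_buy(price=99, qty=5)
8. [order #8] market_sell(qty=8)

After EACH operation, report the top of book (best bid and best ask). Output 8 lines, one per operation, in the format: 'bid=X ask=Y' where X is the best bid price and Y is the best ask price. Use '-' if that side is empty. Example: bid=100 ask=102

Answer: bid=105 ask=-
bid=- ask=101
bid=- ask=101
bid=- ask=97
bid=- ask=101
bid=95 ask=101
bid=99 ask=101
bid=95 ask=101

Derivation:
After op 1 [order #1] limit_buy(price=105, qty=1): fills=none; bids=[#1:1@105] asks=[-]
After op 2 [order #2] limit_sell(price=101, qty=3): fills=#1x#2:1@105; bids=[-] asks=[#2:2@101]
After op 3 [order #3] limit_sell(price=104, qty=4): fills=none; bids=[-] asks=[#2:2@101 #3:4@104]
After op 4 [order #4] limit_sell(price=97, qty=6): fills=none; bids=[-] asks=[#4:6@97 #2:2@101 #3:4@104]
After op 5 [order #5] market_buy(qty=6): fills=#5x#4:6@97; bids=[-] asks=[#2:2@101 #3:4@104]
After op 6 [order #6] limit_buy(price=95, qty=7): fills=none; bids=[#6:7@95] asks=[#2:2@101 #3:4@104]
After op 7 [order #7] limit_buy(price=99, qty=5): fills=none; bids=[#7:5@99 #6:7@95] asks=[#2:2@101 #3:4@104]
After op 8 [order #8] market_sell(qty=8): fills=#7x#8:5@99 #6x#8:3@95; bids=[#6:4@95] asks=[#2:2@101 #3:4@104]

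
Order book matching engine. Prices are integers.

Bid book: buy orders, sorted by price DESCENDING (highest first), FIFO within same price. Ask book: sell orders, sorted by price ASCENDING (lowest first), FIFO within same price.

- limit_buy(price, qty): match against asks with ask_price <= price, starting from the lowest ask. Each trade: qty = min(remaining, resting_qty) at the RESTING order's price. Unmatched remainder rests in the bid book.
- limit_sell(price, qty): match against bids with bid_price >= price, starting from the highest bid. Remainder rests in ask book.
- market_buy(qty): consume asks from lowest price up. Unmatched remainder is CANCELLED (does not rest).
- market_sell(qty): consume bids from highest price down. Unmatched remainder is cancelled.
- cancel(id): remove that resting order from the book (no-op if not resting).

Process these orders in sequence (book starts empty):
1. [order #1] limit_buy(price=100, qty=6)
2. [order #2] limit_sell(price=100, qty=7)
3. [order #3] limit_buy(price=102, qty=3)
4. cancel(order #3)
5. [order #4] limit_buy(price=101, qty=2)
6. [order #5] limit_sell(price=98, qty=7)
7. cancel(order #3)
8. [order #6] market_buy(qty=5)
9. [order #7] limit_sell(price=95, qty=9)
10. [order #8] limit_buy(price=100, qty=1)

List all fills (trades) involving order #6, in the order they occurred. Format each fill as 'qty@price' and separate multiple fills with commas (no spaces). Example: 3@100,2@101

Answer: 5@98

Derivation:
After op 1 [order #1] limit_buy(price=100, qty=6): fills=none; bids=[#1:6@100] asks=[-]
After op 2 [order #2] limit_sell(price=100, qty=7): fills=#1x#2:6@100; bids=[-] asks=[#2:1@100]
After op 3 [order #3] limit_buy(price=102, qty=3): fills=#3x#2:1@100; bids=[#3:2@102] asks=[-]
After op 4 cancel(order #3): fills=none; bids=[-] asks=[-]
After op 5 [order #4] limit_buy(price=101, qty=2): fills=none; bids=[#4:2@101] asks=[-]
After op 6 [order #5] limit_sell(price=98, qty=7): fills=#4x#5:2@101; bids=[-] asks=[#5:5@98]
After op 7 cancel(order #3): fills=none; bids=[-] asks=[#5:5@98]
After op 8 [order #6] market_buy(qty=5): fills=#6x#5:5@98; bids=[-] asks=[-]
After op 9 [order #7] limit_sell(price=95, qty=9): fills=none; bids=[-] asks=[#7:9@95]
After op 10 [order #8] limit_buy(price=100, qty=1): fills=#8x#7:1@95; bids=[-] asks=[#7:8@95]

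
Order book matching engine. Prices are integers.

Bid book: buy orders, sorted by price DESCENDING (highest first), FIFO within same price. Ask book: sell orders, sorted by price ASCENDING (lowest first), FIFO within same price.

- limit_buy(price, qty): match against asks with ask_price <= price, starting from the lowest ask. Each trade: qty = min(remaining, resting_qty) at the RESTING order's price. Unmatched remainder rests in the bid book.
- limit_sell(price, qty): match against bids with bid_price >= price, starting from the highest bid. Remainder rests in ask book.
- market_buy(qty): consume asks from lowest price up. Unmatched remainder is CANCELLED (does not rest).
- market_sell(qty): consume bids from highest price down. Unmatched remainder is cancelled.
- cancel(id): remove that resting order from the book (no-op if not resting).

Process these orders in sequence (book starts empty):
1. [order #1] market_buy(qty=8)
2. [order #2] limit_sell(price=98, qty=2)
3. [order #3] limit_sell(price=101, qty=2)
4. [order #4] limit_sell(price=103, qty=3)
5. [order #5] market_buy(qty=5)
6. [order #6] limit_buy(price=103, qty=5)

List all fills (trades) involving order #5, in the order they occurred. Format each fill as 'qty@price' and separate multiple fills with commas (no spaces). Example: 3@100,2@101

After op 1 [order #1] market_buy(qty=8): fills=none; bids=[-] asks=[-]
After op 2 [order #2] limit_sell(price=98, qty=2): fills=none; bids=[-] asks=[#2:2@98]
After op 3 [order #3] limit_sell(price=101, qty=2): fills=none; bids=[-] asks=[#2:2@98 #3:2@101]
After op 4 [order #4] limit_sell(price=103, qty=3): fills=none; bids=[-] asks=[#2:2@98 #3:2@101 #4:3@103]
After op 5 [order #5] market_buy(qty=5): fills=#5x#2:2@98 #5x#3:2@101 #5x#4:1@103; bids=[-] asks=[#4:2@103]
After op 6 [order #6] limit_buy(price=103, qty=5): fills=#6x#4:2@103; bids=[#6:3@103] asks=[-]

Answer: 2@98,2@101,1@103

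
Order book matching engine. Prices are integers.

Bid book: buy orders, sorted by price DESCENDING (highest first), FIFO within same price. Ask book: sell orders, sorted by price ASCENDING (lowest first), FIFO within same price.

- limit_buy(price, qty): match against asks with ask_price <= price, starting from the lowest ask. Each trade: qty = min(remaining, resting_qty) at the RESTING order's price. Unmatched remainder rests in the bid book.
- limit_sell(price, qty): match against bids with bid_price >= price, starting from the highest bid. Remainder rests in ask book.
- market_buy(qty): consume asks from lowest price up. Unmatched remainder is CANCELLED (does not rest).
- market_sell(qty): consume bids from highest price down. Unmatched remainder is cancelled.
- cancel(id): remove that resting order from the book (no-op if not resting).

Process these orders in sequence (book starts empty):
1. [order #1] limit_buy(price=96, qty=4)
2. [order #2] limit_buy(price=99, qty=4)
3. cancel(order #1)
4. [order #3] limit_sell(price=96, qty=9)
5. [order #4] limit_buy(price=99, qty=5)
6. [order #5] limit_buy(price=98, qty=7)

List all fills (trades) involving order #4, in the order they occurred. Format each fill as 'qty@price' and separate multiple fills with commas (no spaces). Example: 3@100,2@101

After op 1 [order #1] limit_buy(price=96, qty=4): fills=none; bids=[#1:4@96] asks=[-]
After op 2 [order #2] limit_buy(price=99, qty=4): fills=none; bids=[#2:4@99 #1:4@96] asks=[-]
After op 3 cancel(order #1): fills=none; bids=[#2:4@99] asks=[-]
After op 4 [order #3] limit_sell(price=96, qty=9): fills=#2x#3:4@99; bids=[-] asks=[#3:5@96]
After op 5 [order #4] limit_buy(price=99, qty=5): fills=#4x#3:5@96; bids=[-] asks=[-]
After op 6 [order #5] limit_buy(price=98, qty=7): fills=none; bids=[#5:7@98] asks=[-]

Answer: 5@96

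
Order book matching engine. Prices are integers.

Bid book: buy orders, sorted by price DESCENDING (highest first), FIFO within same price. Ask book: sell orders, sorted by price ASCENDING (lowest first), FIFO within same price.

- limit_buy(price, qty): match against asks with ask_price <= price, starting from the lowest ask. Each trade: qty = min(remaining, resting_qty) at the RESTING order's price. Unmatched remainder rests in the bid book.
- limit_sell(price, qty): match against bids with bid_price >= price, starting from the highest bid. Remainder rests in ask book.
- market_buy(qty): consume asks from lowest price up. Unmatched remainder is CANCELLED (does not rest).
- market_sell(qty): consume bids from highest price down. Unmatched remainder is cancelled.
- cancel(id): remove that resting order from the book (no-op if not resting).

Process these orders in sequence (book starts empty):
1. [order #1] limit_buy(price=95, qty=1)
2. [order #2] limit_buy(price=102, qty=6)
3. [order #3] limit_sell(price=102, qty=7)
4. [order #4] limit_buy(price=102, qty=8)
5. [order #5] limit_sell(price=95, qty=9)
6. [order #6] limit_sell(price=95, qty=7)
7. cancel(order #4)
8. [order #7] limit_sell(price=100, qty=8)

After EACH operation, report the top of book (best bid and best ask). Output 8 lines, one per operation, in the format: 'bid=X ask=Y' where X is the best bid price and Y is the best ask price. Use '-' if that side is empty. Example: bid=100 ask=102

Answer: bid=95 ask=-
bid=102 ask=-
bid=95 ask=102
bid=102 ask=-
bid=- ask=95
bid=- ask=95
bid=- ask=95
bid=- ask=95

Derivation:
After op 1 [order #1] limit_buy(price=95, qty=1): fills=none; bids=[#1:1@95] asks=[-]
After op 2 [order #2] limit_buy(price=102, qty=6): fills=none; bids=[#2:6@102 #1:1@95] asks=[-]
After op 3 [order #3] limit_sell(price=102, qty=7): fills=#2x#3:6@102; bids=[#1:1@95] asks=[#3:1@102]
After op 4 [order #4] limit_buy(price=102, qty=8): fills=#4x#3:1@102; bids=[#4:7@102 #1:1@95] asks=[-]
After op 5 [order #5] limit_sell(price=95, qty=9): fills=#4x#5:7@102 #1x#5:1@95; bids=[-] asks=[#5:1@95]
After op 6 [order #6] limit_sell(price=95, qty=7): fills=none; bids=[-] asks=[#5:1@95 #6:7@95]
After op 7 cancel(order #4): fills=none; bids=[-] asks=[#5:1@95 #6:7@95]
After op 8 [order #7] limit_sell(price=100, qty=8): fills=none; bids=[-] asks=[#5:1@95 #6:7@95 #7:8@100]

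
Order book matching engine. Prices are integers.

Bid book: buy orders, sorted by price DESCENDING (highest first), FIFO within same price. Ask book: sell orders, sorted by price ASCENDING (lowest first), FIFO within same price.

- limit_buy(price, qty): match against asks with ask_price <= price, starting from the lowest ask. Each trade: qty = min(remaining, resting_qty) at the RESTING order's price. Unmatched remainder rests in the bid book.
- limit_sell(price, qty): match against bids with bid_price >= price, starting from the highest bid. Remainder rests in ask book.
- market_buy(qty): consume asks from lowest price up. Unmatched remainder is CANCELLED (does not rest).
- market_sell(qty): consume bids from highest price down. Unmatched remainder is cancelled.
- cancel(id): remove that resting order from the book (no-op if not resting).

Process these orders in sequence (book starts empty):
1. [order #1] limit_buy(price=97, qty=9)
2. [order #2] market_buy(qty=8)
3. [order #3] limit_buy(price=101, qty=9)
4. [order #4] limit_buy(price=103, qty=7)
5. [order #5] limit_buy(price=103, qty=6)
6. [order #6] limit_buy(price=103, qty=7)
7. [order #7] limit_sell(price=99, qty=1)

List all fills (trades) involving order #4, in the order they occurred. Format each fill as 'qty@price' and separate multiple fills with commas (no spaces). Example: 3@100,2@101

Answer: 1@103

Derivation:
After op 1 [order #1] limit_buy(price=97, qty=9): fills=none; bids=[#1:9@97] asks=[-]
After op 2 [order #2] market_buy(qty=8): fills=none; bids=[#1:9@97] asks=[-]
After op 3 [order #3] limit_buy(price=101, qty=9): fills=none; bids=[#3:9@101 #1:9@97] asks=[-]
After op 4 [order #4] limit_buy(price=103, qty=7): fills=none; bids=[#4:7@103 #3:9@101 #1:9@97] asks=[-]
After op 5 [order #5] limit_buy(price=103, qty=6): fills=none; bids=[#4:7@103 #5:6@103 #3:9@101 #1:9@97] asks=[-]
After op 6 [order #6] limit_buy(price=103, qty=7): fills=none; bids=[#4:7@103 #5:6@103 #6:7@103 #3:9@101 #1:9@97] asks=[-]
After op 7 [order #7] limit_sell(price=99, qty=1): fills=#4x#7:1@103; bids=[#4:6@103 #5:6@103 #6:7@103 #3:9@101 #1:9@97] asks=[-]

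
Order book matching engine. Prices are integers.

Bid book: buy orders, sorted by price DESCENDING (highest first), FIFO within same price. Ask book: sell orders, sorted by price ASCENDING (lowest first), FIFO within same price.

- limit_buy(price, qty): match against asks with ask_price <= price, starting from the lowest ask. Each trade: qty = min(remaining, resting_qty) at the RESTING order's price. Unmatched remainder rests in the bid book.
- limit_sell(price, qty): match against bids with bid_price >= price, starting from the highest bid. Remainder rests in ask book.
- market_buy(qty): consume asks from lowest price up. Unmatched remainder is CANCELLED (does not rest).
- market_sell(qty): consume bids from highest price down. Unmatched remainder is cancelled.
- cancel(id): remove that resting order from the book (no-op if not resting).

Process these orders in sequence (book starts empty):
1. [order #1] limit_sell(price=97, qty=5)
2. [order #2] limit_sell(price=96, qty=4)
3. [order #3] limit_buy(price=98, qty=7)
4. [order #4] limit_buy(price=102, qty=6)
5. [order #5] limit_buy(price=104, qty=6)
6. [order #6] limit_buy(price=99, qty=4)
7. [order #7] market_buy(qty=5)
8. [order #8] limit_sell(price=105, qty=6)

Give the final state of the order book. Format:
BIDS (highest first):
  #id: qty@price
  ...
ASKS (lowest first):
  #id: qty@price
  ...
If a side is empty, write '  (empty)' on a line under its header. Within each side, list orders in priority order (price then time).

After op 1 [order #1] limit_sell(price=97, qty=5): fills=none; bids=[-] asks=[#1:5@97]
After op 2 [order #2] limit_sell(price=96, qty=4): fills=none; bids=[-] asks=[#2:4@96 #1:5@97]
After op 3 [order #3] limit_buy(price=98, qty=7): fills=#3x#2:4@96 #3x#1:3@97; bids=[-] asks=[#1:2@97]
After op 4 [order #4] limit_buy(price=102, qty=6): fills=#4x#1:2@97; bids=[#4:4@102] asks=[-]
After op 5 [order #5] limit_buy(price=104, qty=6): fills=none; bids=[#5:6@104 #4:4@102] asks=[-]
After op 6 [order #6] limit_buy(price=99, qty=4): fills=none; bids=[#5:6@104 #4:4@102 #6:4@99] asks=[-]
After op 7 [order #7] market_buy(qty=5): fills=none; bids=[#5:6@104 #4:4@102 #6:4@99] asks=[-]
After op 8 [order #8] limit_sell(price=105, qty=6): fills=none; bids=[#5:6@104 #4:4@102 #6:4@99] asks=[#8:6@105]

Answer: BIDS (highest first):
  #5: 6@104
  #4: 4@102
  #6: 4@99
ASKS (lowest first):
  #8: 6@105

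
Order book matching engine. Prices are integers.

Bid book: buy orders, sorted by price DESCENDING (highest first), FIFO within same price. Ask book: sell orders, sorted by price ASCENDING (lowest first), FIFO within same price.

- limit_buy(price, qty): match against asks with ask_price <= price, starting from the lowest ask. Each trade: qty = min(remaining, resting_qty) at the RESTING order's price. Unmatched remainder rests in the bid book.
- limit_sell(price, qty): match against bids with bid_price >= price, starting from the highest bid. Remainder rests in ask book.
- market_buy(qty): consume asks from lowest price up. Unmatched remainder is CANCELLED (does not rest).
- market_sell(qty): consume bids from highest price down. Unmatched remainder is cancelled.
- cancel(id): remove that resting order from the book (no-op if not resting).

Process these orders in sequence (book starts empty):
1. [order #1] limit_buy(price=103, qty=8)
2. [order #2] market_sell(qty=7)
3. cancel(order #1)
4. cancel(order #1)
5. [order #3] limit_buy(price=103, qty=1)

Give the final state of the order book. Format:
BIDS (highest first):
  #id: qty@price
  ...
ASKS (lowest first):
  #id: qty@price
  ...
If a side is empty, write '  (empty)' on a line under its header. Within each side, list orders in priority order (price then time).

Answer: BIDS (highest first):
  #3: 1@103
ASKS (lowest first):
  (empty)

Derivation:
After op 1 [order #1] limit_buy(price=103, qty=8): fills=none; bids=[#1:8@103] asks=[-]
After op 2 [order #2] market_sell(qty=7): fills=#1x#2:7@103; bids=[#1:1@103] asks=[-]
After op 3 cancel(order #1): fills=none; bids=[-] asks=[-]
After op 4 cancel(order #1): fills=none; bids=[-] asks=[-]
After op 5 [order #3] limit_buy(price=103, qty=1): fills=none; bids=[#3:1@103] asks=[-]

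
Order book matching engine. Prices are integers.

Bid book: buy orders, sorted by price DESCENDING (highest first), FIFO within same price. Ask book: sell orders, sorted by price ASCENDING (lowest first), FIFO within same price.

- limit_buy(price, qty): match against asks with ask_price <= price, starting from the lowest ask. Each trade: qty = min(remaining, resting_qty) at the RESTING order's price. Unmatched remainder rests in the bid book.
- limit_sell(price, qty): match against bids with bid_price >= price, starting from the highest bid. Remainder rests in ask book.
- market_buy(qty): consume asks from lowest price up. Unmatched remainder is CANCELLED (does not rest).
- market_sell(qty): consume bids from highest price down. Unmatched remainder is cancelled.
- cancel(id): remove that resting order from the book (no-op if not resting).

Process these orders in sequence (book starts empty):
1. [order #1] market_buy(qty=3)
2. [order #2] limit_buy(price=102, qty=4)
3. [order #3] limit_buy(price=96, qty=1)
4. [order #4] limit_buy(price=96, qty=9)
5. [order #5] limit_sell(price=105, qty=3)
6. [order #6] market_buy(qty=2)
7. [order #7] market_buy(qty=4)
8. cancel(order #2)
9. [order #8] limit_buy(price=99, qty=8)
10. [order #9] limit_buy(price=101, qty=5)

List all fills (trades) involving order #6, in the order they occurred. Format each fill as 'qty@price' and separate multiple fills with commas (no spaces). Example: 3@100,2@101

After op 1 [order #1] market_buy(qty=3): fills=none; bids=[-] asks=[-]
After op 2 [order #2] limit_buy(price=102, qty=4): fills=none; bids=[#2:4@102] asks=[-]
After op 3 [order #3] limit_buy(price=96, qty=1): fills=none; bids=[#2:4@102 #3:1@96] asks=[-]
After op 4 [order #4] limit_buy(price=96, qty=9): fills=none; bids=[#2:4@102 #3:1@96 #4:9@96] asks=[-]
After op 5 [order #5] limit_sell(price=105, qty=3): fills=none; bids=[#2:4@102 #3:1@96 #4:9@96] asks=[#5:3@105]
After op 6 [order #6] market_buy(qty=2): fills=#6x#5:2@105; bids=[#2:4@102 #3:1@96 #4:9@96] asks=[#5:1@105]
After op 7 [order #7] market_buy(qty=4): fills=#7x#5:1@105; bids=[#2:4@102 #3:1@96 #4:9@96] asks=[-]
After op 8 cancel(order #2): fills=none; bids=[#3:1@96 #4:9@96] asks=[-]
After op 9 [order #8] limit_buy(price=99, qty=8): fills=none; bids=[#8:8@99 #3:1@96 #4:9@96] asks=[-]
After op 10 [order #9] limit_buy(price=101, qty=5): fills=none; bids=[#9:5@101 #8:8@99 #3:1@96 #4:9@96] asks=[-]

Answer: 2@105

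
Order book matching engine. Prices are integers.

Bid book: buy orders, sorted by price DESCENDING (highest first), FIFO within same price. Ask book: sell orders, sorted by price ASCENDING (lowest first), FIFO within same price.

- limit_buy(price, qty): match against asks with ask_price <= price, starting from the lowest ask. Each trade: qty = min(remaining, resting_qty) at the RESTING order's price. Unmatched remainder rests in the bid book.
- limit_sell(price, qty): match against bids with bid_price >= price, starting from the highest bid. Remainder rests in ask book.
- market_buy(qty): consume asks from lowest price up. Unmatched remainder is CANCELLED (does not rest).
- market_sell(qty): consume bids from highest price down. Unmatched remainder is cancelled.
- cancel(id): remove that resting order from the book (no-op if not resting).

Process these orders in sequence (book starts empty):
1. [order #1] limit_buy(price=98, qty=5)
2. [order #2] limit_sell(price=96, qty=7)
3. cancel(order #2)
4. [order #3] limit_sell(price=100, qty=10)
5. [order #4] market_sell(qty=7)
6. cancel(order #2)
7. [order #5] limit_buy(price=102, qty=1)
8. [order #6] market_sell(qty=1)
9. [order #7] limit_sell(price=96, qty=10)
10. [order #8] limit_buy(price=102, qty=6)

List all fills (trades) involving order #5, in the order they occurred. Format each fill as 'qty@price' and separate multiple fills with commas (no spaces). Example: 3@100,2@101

After op 1 [order #1] limit_buy(price=98, qty=5): fills=none; bids=[#1:5@98] asks=[-]
After op 2 [order #2] limit_sell(price=96, qty=7): fills=#1x#2:5@98; bids=[-] asks=[#2:2@96]
After op 3 cancel(order #2): fills=none; bids=[-] asks=[-]
After op 4 [order #3] limit_sell(price=100, qty=10): fills=none; bids=[-] asks=[#3:10@100]
After op 5 [order #4] market_sell(qty=7): fills=none; bids=[-] asks=[#3:10@100]
After op 6 cancel(order #2): fills=none; bids=[-] asks=[#3:10@100]
After op 7 [order #5] limit_buy(price=102, qty=1): fills=#5x#3:1@100; bids=[-] asks=[#3:9@100]
After op 8 [order #6] market_sell(qty=1): fills=none; bids=[-] asks=[#3:9@100]
After op 9 [order #7] limit_sell(price=96, qty=10): fills=none; bids=[-] asks=[#7:10@96 #3:9@100]
After op 10 [order #8] limit_buy(price=102, qty=6): fills=#8x#7:6@96; bids=[-] asks=[#7:4@96 #3:9@100]

Answer: 1@100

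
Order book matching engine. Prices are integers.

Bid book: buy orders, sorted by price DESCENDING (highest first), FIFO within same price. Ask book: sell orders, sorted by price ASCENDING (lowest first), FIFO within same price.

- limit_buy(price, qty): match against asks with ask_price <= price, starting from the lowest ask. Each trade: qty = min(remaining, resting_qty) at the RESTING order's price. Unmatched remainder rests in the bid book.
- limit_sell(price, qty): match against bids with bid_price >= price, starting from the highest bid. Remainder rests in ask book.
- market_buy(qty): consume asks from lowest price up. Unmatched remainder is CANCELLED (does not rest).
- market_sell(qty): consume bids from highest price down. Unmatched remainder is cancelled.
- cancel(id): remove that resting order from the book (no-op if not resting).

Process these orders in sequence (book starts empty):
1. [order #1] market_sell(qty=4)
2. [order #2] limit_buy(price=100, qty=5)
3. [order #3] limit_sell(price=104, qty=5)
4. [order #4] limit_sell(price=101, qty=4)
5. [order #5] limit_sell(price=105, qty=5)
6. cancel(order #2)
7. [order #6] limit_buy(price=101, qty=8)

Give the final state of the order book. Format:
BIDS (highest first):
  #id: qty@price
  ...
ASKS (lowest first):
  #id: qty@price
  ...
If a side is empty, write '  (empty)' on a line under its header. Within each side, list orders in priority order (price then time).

After op 1 [order #1] market_sell(qty=4): fills=none; bids=[-] asks=[-]
After op 2 [order #2] limit_buy(price=100, qty=5): fills=none; bids=[#2:5@100] asks=[-]
After op 3 [order #3] limit_sell(price=104, qty=5): fills=none; bids=[#2:5@100] asks=[#3:5@104]
After op 4 [order #4] limit_sell(price=101, qty=4): fills=none; bids=[#2:5@100] asks=[#4:4@101 #3:5@104]
After op 5 [order #5] limit_sell(price=105, qty=5): fills=none; bids=[#2:5@100] asks=[#4:4@101 #3:5@104 #5:5@105]
After op 6 cancel(order #2): fills=none; bids=[-] asks=[#4:4@101 #3:5@104 #5:5@105]
After op 7 [order #6] limit_buy(price=101, qty=8): fills=#6x#4:4@101; bids=[#6:4@101] asks=[#3:5@104 #5:5@105]

Answer: BIDS (highest first):
  #6: 4@101
ASKS (lowest first):
  #3: 5@104
  #5: 5@105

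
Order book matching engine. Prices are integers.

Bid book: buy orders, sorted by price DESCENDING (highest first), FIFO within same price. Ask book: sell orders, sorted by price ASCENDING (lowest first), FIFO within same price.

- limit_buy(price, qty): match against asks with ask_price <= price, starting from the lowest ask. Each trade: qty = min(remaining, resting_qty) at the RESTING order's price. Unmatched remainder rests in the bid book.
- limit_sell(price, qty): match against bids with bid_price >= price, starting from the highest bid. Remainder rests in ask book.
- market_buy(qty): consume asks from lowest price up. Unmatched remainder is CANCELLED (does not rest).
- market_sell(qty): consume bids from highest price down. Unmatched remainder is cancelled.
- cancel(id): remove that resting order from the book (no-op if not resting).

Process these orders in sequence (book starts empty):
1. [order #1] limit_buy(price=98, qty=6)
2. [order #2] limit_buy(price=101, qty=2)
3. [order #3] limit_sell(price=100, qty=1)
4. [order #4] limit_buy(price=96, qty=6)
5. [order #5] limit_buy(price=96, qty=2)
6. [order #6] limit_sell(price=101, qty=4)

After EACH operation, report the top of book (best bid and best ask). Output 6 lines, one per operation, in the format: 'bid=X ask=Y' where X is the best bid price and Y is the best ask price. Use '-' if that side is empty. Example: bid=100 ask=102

After op 1 [order #1] limit_buy(price=98, qty=6): fills=none; bids=[#1:6@98] asks=[-]
After op 2 [order #2] limit_buy(price=101, qty=2): fills=none; bids=[#2:2@101 #1:6@98] asks=[-]
After op 3 [order #3] limit_sell(price=100, qty=1): fills=#2x#3:1@101; bids=[#2:1@101 #1:6@98] asks=[-]
After op 4 [order #4] limit_buy(price=96, qty=6): fills=none; bids=[#2:1@101 #1:6@98 #4:6@96] asks=[-]
After op 5 [order #5] limit_buy(price=96, qty=2): fills=none; bids=[#2:1@101 #1:6@98 #4:6@96 #5:2@96] asks=[-]
After op 6 [order #6] limit_sell(price=101, qty=4): fills=#2x#6:1@101; bids=[#1:6@98 #4:6@96 #5:2@96] asks=[#6:3@101]

Answer: bid=98 ask=-
bid=101 ask=-
bid=101 ask=-
bid=101 ask=-
bid=101 ask=-
bid=98 ask=101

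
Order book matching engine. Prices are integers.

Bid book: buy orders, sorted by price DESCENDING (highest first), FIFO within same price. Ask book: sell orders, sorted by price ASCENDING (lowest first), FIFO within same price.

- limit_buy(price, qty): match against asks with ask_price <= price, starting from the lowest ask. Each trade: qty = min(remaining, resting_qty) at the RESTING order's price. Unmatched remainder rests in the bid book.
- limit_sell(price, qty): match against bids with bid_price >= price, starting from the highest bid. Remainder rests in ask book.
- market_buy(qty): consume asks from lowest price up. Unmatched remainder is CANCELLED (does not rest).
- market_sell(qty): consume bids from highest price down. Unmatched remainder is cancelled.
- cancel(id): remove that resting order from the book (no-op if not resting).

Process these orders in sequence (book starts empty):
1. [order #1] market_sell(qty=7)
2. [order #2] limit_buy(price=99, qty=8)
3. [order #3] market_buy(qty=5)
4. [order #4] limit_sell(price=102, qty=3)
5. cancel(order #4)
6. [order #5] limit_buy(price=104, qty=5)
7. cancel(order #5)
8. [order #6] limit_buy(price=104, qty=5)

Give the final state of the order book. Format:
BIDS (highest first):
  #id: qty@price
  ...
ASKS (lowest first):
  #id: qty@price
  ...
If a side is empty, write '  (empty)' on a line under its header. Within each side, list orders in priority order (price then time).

After op 1 [order #1] market_sell(qty=7): fills=none; bids=[-] asks=[-]
After op 2 [order #2] limit_buy(price=99, qty=8): fills=none; bids=[#2:8@99] asks=[-]
After op 3 [order #3] market_buy(qty=5): fills=none; bids=[#2:8@99] asks=[-]
After op 4 [order #4] limit_sell(price=102, qty=3): fills=none; bids=[#2:8@99] asks=[#4:3@102]
After op 5 cancel(order #4): fills=none; bids=[#2:8@99] asks=[-]
After op 6 [order #5] limit_buy(price=104, qty=5): fills=none; bids=[#5:5@104 #2:8@99] asks=[-]
After op 7 cancel(order #5): fills=none; bids=[#2:8@99] asks=[-]
After op 8 [order #6] limit_buy(price=104, qty=5): fills=none; bids=[#6:5@104 #2:8@99] asks=[-]

Answer: BIDS (highest first):
  #6: 5@104
  #2: 8@99
ASKS (lowest first):
  (empty)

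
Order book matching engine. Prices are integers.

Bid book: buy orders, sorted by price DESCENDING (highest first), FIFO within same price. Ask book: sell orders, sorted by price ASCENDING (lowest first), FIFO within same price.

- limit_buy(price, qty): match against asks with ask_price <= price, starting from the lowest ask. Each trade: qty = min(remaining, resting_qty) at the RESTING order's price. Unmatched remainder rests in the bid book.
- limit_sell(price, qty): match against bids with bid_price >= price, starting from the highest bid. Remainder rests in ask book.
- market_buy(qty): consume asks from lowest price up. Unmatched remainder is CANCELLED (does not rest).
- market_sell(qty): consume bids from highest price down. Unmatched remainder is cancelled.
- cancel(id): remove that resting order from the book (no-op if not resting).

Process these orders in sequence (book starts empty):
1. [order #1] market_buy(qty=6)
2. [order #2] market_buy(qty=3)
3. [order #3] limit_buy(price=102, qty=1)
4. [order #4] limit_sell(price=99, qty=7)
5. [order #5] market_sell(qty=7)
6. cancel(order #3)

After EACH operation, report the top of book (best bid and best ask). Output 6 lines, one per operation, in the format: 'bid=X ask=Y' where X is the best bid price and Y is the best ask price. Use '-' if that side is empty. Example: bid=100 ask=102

After op 1 [order #1] market_buy(qty=6): fills=none; bids=[-] asks=[-]
After op 2 [order #2] market_buy(qty=3): fills=none; bids=[-] asks=[-]
After op 3 [order #3] limit_buy(price=102, qty=1): fills=none; bids=[#3:1@102] asks=[-]
After op 4 [order #4] limit_sell(price=99, qty=7): fills=#3x#4:1@102; bids=[-] asks=[#4:6@99]
After op 5 [order #5] market_sell(qty=7): fills=none; bids=[-] asks=[#4:6@99]
After op 6 cancel(order #3): fills=none; bids=[-] asks=[#4:6@99]

Answer: bid=- ask=-
bid=- ask=-
bid=102 ask=-
bid=- ask=99
bid=- ask=99
bid=- ask=99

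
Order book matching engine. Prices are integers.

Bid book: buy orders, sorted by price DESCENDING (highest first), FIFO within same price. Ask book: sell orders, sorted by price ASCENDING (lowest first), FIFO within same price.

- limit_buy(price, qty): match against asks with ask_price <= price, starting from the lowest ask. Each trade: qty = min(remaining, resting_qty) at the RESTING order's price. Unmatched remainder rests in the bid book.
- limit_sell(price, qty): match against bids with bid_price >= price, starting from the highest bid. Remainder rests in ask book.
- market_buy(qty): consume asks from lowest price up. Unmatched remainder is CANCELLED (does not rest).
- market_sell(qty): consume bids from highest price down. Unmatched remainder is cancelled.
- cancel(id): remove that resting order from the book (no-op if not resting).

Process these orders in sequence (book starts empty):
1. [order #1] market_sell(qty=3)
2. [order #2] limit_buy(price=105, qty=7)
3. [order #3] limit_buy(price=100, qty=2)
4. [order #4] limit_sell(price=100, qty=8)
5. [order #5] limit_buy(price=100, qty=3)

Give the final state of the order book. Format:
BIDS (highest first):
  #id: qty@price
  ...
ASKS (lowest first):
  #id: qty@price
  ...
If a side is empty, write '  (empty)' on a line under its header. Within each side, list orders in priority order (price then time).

After op 1 [order #1] market_sell(qty=3): fills=none; bids=[-] asks=[-]
After op 2 [order #2] limit_buy(price=105, qty=7): fills=none; bids=[#2:7@105] asks=[-]
After op 3 [order #3] limit_buy(price=100, qty=2): fills=none; bids=[#2:7@105 #3:2@100] asks=[-]
After op 4 [order #4] limit_sell(price=100, qty=8): fills=#2x#4:7@105 #3x#4:1@100; bids=[#3:1@100] asks=[-]
After op 5 [order #5] limit_buy(price=100, qty=3): fills=none; bids=[#3:1@100 #5:3@100] asks=[-]

Answer: BIDS (highest first):
  #3: 1@100
  #5: 3@100
ASKS (lowest first):
  (empty)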